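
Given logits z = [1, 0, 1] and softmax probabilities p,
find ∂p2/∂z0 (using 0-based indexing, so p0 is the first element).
∂p2/∂z0 = -0.1784

p = softmax(z) = [0.4223, 0.1554, 0.4223]
p2 = 0.4223, p0 = 0.4223

∂p2/∂z0 = -p2 × p0 = -0.4223 × 0.4223 = -0.1784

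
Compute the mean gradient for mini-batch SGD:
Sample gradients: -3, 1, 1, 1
Average gradient = 0

Average = (1/4)(-3 + 1 + 1 + 1) = 0/4 = 0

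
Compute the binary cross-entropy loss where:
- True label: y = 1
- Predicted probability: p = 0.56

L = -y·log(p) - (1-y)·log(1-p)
L = 0.5798

L = -1·log(0.56) - 0·log(0.44) = -log(0.56) = 0.5798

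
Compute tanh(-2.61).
-0.9892

tanh(-2.61) = (e^(-2.61) - e^(2.61))/(e^(-2.61) + e^(2.61)) = -0.9892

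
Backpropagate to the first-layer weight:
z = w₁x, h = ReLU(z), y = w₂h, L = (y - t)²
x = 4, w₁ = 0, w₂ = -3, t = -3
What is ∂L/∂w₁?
∂L/∂w₁ = 0

Forward pass:
z = w₁x = 0×4 = 0
h = ReLU(0) = 0
y = w₂h = -3×0 = 0

Backward pass:
∂L/∂y = 2(y - t) = 2(0 - -3) = 6
∂y/∂h = w₂ = -3
∂h/∂z = 0 (ReLU derivative)
∂z/∂w₁ = x = 4

∂L/∂w₁ = 6 × -3 × 0 × 4 = 0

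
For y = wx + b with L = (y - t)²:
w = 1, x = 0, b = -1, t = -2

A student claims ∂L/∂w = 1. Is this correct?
Incorrect

y = (1)(0) + -1 = -1
∂L/∂y = 2(y - t) = 2(-1 - -2) = 2
∂y/∂w = x = 0
∂L/∂w = 2 × 0 = 0

Claimed value: 1
Incorrect: The correct gradient is 0.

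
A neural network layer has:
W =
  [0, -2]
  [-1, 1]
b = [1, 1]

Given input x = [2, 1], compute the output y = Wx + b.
y = [-1, 0]

Wx = [0×2 + -2×1, -1×2 + 1×1]
   = [-2, -1]
y = Wx + b = [-2 + 1, -1 + 1] = [-1, 0]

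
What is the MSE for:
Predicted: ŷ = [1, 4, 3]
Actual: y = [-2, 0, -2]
MSE = 16.67

MSE = (1/3)((1--2)² + (4-0)² + (3--2)²) = (1/3)(9 + 16 + 25) = 16.67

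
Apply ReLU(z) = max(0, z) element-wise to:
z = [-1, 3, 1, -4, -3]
h = [0, 3, 1, 0, 0]

ReLU applied element-wise: max(0,-1)=0, max(0,3)=3, max(0,1)=1, max(0,-4)=0, max(0,-3)=0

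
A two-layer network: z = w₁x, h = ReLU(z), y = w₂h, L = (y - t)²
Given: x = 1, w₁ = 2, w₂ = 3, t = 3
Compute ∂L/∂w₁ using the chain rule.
∂L/∂w₁ = 18

Forward pass:
z = w₁x = 2×1 = 2
h = ReLU(2) = 2
y = w₂h = 3×2 = 6

Backward pass:
∂L/∂y = 2(y - t) = 2(6 - 3) = 6
∂y/∂h = w₂ = 3
∂h/∂z = 1 (ReLU derivative)
∂z/∂w₁ = x = 1

∂L/∂w₁ = 6 × 3 × 1 × 1 = 18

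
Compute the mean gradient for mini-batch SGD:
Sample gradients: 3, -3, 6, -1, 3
Average gradient = 1.6

Average = (1/5)(3 + -3 + 6 + -1 + 3) = 8/5 = 1.6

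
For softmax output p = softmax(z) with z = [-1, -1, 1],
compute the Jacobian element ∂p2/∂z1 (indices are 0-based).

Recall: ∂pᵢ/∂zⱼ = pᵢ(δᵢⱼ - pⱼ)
∂p2/∂z1 = -0.08382

p = softmax(z) = [0.1065, 0.1065, 0.787]
p2 = 0.787, p1 = 0.1065

∂p2/∂z1 = -p2 × p1 = -0.787 × 0.1065 = -0.08382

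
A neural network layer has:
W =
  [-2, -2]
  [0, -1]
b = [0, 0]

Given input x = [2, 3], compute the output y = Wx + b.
y = [-10, -3]

Wx = [-2×2 + -2×3, 0×2 + -1×3]
   = [-10, -3]
y = Wx + b = [-10 + 0, -3 + 0] = [-10, -3]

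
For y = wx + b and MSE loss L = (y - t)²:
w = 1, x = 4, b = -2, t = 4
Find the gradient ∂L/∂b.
∂L/∂b = -4

y = wx + b = (1)(4) + -2 = 2
∂L/∂y = 2(y - t) = 2(2 - 4) = -4
∂y/∂b = 1
∂L/∂b = ∂L/∂y · ∂y/∂b = -4 × 1 = -4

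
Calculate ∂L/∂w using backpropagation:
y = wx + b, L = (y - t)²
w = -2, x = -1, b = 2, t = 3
∂L/∂w = -2

y = wx + b = (-2)(-1) + 2 = 4
∂L/∂y = 2(y - t) = 2(4 - 3) = 2
∂y/∂w = x = -1
∂L/∂w = ∂L/∂y · ∂y/∂w = 2 × -1 = -2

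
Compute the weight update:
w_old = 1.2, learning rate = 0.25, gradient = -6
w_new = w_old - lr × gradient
w_new = 2.7

w_new = w - η·∂L/∂w = 1.2 - 0.25×(-6) = 1.2 - (-1.5) = 2.7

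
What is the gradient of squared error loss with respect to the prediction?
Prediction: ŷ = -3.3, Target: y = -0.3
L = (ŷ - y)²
∂L/∂ŷ = -6.0

∂L/∂ŷ = 2(ŷ - y) = 2(-3.3 - -0.3) = 2(-3.0) = -6.0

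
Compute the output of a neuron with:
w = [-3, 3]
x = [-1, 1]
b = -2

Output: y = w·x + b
y = 4

y = (-3)(-1) + (3)(1) + -2 = 4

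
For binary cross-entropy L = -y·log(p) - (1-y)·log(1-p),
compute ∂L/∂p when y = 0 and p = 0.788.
∂L/∂p = 4.717

∂L/∂p = -y/p + (1-y)/(1-p) = 0 + 1/0.212 = 4.717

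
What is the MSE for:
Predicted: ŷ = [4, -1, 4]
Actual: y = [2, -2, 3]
MSE = 2

MSE = (1/3)((4-2)² + (-1--2)² + (4-3)²) = (1/3)(4 + 1 + 1) = 2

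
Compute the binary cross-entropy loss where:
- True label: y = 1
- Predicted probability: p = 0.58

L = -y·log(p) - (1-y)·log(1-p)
L = 0.5447

L = -1·log(0.58) - 0·log(0.42) = -log(0.58) = 0.5447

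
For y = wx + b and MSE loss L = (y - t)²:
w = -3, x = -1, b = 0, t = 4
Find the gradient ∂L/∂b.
∂L/∂b = -2

y = wx + b = (-3)(-1) + 0 = 3
∂L/∂y = 2(y - t) = 2(3 - 4) = -2
∂y/∂b = 1
∂L/∂b = ∂L/∂y · ∂y/∂b = -2 × 1 = -2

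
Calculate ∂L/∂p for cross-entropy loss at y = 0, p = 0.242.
∂L/∂p = 1.319

∂L/∂p = -y/p + (1-y)/(1-p) = 0 + 1/0.758 = 1.319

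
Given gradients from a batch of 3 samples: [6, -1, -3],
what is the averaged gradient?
Average gradient = 0.6667

Average = (1/3)(6 + -1 + -3) = 2/3 = 0.6667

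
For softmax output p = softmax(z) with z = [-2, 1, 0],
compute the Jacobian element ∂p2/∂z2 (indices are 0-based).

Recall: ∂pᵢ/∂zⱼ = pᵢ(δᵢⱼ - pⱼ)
∂p2/∂z2 = 0.1922

p = softmax(z) = [0.03512, 0.7054, 0.2595]
p2 = 0.2595

∂p2/∂z2 = p2(1 - p2) = 0.2595 × (1 - 0.2595) = 0.1922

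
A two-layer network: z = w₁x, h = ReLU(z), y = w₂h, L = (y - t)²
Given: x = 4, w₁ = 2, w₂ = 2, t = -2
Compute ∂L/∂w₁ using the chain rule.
∂L/∂w₁ = 288

Forward pass:
z = w₁x = 2×4 = 8
h = ReLU(8) = 8
y = w₂h = 2×8 = 16

Backward pass:
∂L/∂y = 2(y - t) = 2(16 - -2) = 36
∂y/∂h = w₂ = 2
∂h/∂z = 1 (ReLU derivative)
∂z/∂w₁ = x = 4

∂L/∂w₁ = 36 × 2 × 1 × 4 = 288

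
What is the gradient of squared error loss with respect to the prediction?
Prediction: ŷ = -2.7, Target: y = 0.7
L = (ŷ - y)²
∂L/∂ŷ = -6.8

∂L/∂ŷ = 2(ŷ - y) = 2(-2.7 - 0.7) = 2(-3.4) = -6.8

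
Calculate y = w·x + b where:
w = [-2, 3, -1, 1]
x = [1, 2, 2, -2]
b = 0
y = 0

y = (-2)(1) + (3)(2) + (-1)(2) + (1)(-2) + 0 = 0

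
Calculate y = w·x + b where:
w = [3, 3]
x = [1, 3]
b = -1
y = 11

y = (3)(1) + (3)(3) + -1 = 11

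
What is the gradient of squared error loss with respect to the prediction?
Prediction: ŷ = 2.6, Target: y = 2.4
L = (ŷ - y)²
∂L/∂ŷ = 0.4

∂L/∂ŷ = 2(ŷ - y) = 2(2.6 - 2.4) = 2(0.2) = 0.4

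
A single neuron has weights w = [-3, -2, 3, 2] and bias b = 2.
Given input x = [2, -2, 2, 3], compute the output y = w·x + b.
y = 12

y = (-3)(2) + (-2)(-2) + (3)(2) + (2)(3) + 2 = 12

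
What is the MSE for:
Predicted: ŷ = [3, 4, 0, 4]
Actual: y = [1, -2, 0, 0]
MSE = 14

MSE = (1/4)((3-1)² + (4--2)² + (0-0)² + (4-0)²) = (1/4)(4 + 36 + 0 + 16) = 14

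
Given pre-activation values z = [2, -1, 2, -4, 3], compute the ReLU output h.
h = [2, 0, 2, 0, 3]

ReLU applied element-wise: max(0,2)=2, max(0,-1)=0, max(0,2)=2, max(0,-4)=0, max(0,3)=3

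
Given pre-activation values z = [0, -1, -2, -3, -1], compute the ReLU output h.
h = [0, 0, 0, 0, 0]

ReLU applied element-wise: max(0,0)=0, max(0,-1)=0, max(0,-2)=0, max(0,-3)=0, max(0,-1)=0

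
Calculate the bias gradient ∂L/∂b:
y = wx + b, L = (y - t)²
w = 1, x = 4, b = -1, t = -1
∂L/∂b = 8

y = wx + b = (1)(4) + -1 = 3
∂L/∂y = 2(y - t) = 2(3 - -1) = 8
∂y/∂b = 1
∂L/∂b = ∂L/∂y · ∂y/∂b = 8 × 1 = 8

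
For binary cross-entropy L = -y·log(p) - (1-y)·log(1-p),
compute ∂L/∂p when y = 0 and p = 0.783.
∂L/∂p = 4.608

∂L/∂p = -y/p + (1-y)/(1-p) = 0 + 1/0.217 = 4.608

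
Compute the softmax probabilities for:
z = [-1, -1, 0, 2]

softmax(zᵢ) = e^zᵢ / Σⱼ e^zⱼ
p = [0.0403, 0.0403, 0.1096, 0.8098]

exp(z) = [0.3679, 0.3679, 1, 7.389]
Sum = 9.125
p = [0.0403, 0.0403, 0.1096, 0.8098]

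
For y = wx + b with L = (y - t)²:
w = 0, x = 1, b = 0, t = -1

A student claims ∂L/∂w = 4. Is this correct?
Incorrect

y = (0)(1) + 0 = 0
∂L/∂y = 2(y - t) = 2(0 - -1) = 2
∂y/∂w = x = 1
∂L/∂w = 2 × 1 = 2

Claimed value: 4
Incorrect: The correct gradient is 2.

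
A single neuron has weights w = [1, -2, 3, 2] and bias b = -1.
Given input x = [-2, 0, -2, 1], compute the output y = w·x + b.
y = -7

y = (1)(-2) + (-2)(0) + (3)(-2) + (2)(1) + -1 = -7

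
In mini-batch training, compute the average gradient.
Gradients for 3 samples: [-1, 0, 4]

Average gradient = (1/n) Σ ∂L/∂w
Average gradient = 1

Average = (1/3)(-1 + 0 + 4) = 3/3 = 1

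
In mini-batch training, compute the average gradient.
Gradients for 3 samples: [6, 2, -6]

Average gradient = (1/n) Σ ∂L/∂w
Average gradient = 0.6667

Average = (1/3)(6 + 2 + -6) = 2/3 = 0.6667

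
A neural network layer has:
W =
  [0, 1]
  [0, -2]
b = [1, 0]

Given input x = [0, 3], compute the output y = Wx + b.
y = [4, -6]

Wx = [0×0 + 1×3, 0×0 + -2×3]
   = [3, -6]
y = Wx + b = [3 + 1, -6 + 0] = [4, -6]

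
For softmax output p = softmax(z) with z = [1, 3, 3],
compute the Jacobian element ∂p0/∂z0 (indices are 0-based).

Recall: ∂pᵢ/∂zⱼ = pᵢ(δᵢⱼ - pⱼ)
∂p0/∂z0 = 0.05936

p = softmax(z) = [0.06338, 0.4683, 0.4683]
p0 = 0.06338

∂p0/∂z0 = p0(1 - p0) = 0.06338 × (1 - 0.06338) = 0.05936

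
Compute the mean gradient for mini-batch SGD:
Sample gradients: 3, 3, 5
Average gradient = 3.667

Average = (1/3)(3 + 3 + 5) = 11/3 = 3.667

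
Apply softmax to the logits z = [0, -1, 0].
p = [0.4223, 0.1554, 0.4223]

exp(z) = [1, 0.3679, 1]
Sum = 2.368
p = [0.4223, 0.1554, 0.4223]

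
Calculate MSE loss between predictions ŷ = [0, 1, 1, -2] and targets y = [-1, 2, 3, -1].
MSE = 1.75

MSE = (1/4)((0--1)² + (1-2)² + (1-3)² + (-2--1)²) = (1/4)(1 + 1 + 4 + 1) = 1.75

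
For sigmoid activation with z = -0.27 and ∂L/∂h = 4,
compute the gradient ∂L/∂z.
∂L/∂z = 0.982

σ(-0.27) = 0.4329
σ'(-0.27) = σ(-0.27)(1 - σ(-0.27)) = 0.4329 × 0.5671 = 0.2455
∂L/∂z = ∂L/∂h · σ'(z) = 4 × 0.2455 = 0.982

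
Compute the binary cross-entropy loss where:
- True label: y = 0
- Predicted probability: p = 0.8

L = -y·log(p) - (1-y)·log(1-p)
L = 1.609

L = -0·log(0.8) - 1·log(0.2) = -log(0.2) = 1.609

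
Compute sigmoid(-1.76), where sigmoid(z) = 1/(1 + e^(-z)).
0.1468

sigmoid(-1.76) = 1/(1 + e^(1.76)) = 1/(1 + 5.812) = 0.1468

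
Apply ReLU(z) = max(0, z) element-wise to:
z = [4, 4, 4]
h = [4, 4, 4]

ReLU applied element-wise: max(0,4)=4, max(0,4)=4, max(0,4)=4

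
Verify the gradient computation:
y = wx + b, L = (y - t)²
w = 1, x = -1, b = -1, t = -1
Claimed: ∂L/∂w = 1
Incorrect

y = (1)(-1) + -1 = -2
∂L/∂y = 2(y - t) = 2(-2 - -1) = -2
∂y/∂w = x = -1
∂L/∂w = -2 × -1 = 2

Claimed value: 1
Incorrect: The correct gradient is 2.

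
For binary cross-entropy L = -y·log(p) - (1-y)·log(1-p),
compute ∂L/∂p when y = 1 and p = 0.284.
∂L/∂p = -3.521

∂L/∂p = -y/p + (1-y)/(1-p) = -1/0.284 + 0 = -3.521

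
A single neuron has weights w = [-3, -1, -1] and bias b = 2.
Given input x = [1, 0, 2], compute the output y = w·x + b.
y = -3

y = (-3)(1) + (-1)(0) + (-1)(2) + 2 = -3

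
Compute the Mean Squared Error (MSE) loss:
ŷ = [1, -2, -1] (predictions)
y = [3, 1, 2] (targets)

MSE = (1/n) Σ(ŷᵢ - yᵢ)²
MSE = 7.333

MSE = (1/3)((1-3)² + (-2-1)² + (-1-2)²) = (1/3)(4 + 9 + 9) = 7.333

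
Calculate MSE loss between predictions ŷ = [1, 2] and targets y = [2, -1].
MSE = 5

MSE = (1/2)((1-2)² + (2--1)²) = (1/2)(1 + 9) = 5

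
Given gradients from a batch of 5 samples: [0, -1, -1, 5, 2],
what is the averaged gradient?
Average gradient = 1

Average = (1/5)(0 + -1 + -1 + 5 + 2) = 5/5 = 1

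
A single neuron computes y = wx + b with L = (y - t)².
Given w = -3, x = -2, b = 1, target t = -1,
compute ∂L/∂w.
∂L/∂w = -32

y = wx + b = (-3)(-2) + 1 = 7
∂L/∂y = 2(y - t) = 2(7 - -1) = 16
∂y/∂w = x = -2
∂L/∂w = ∂L/∂y · ∂y/∂w = 16 × -2 = -32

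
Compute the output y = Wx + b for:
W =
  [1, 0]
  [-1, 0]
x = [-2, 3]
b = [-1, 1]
y = [-3, 3]

Wx = [1×-2 + 0×3, -1×-2 + 0×3]
   = [-2, 2]
y = Wx + b = [-2 + -1, 2 + 1] = [-3, 3]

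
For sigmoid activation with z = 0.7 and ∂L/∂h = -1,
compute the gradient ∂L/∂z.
∂L/∂z = -0.2217

σ(0.7) = 0.6682
σ'(0.7) = σ(0.7)(1 - σ(0.7)) = 0.6682 × 0.3318 = 0.2217
∂L/∂z = ∂L/∂h · σ'(z) = -1 × 0.2217 = -0.2217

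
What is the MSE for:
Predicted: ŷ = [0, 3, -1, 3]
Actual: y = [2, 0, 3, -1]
MSE = 11.25

MSE = (1/4)((0-2)² + (3-0)² + (-1-3)² + (3--1)²) = (1/4)(4 + 9 + 16 + 16) = 11.25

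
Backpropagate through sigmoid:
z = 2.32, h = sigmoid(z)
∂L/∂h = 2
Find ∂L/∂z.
∂L/∂z = 0.1629

σ(2.32) = 0.9105
σ'(2.32) = σ(2.32)(1 - σ(2.32)) = 0.9105 × 0.08948 = 0.08147
∂L/∂z = ∂L/∂h · σ'(z) = 2 × 0.08147 = 0.1629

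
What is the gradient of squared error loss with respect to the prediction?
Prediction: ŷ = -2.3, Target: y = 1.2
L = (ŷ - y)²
∂L/∂ŷ = -7.0

∂L/∂ŷ = 2(ŷ - y) = 2(-2.3 - 1.2) = 2(-3.5) = -7.0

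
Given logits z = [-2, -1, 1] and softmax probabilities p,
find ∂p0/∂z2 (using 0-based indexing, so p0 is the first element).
∂p0/∂z2 = -0.03545

p = softmax(z) = [0.04201, 0.1142, 0.8438]
p0 = 0.04201, p2 = 0.8438

∂p0/∂z2 = -p0 × p2 = -0.04201 × 0.8438 = -0.03545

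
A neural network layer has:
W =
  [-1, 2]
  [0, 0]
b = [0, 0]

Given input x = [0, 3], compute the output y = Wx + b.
y = [6, 0]

Wx = [-1×0 + 2×3, 0×0 + 0×3]
   = [6, 0]
y = Wx + b = [6 + 0, 0 + 0] = [6, 0]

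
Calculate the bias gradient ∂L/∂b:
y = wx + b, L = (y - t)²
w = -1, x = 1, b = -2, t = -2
∂L/∂b = -2

y = wx + b = (-1)(1) + -2 = -3
∂L/∂y = 2(y - t) = 2(-3 - -2) = -2
∂y/∂b = 1
∂L/∂b = ∂L/∂y · ∂y/∂b = -2 × 1 = -2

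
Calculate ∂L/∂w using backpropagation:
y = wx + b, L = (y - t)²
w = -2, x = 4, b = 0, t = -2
∂L/∂w = -48

y = wx + b = (-2)(4) + 0 = -8
∂L/∂y = 2(y - t) = 2(-8 - -2) = -12
∂y/∂w = x = 4
∂L/∂w = ∂L/∂y · ∂y/∂w = -12 × 4 = -48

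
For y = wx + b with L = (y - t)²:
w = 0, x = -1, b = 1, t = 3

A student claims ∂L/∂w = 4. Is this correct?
Correct

y = (0)(-1) + 1 = 1
∂L/∂y = 2(y - t) = 2(1 - 3) = -4
∂y/∂w = x = -1
∂L/∂w = -4 × -1 = 4

Claimed value: 4
Correct: The correct gradient is 4.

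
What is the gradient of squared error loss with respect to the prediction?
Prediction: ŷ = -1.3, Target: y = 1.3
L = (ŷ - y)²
∂L/∂ŷ = -5.2

∂L/∂ŷ = 2(ŷ - y) = 2(-1.3 - 1.3) = 2(-2.6) = -5.2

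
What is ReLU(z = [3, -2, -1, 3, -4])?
h = [3, 0, 0, 3, 0]

ReLU applied element-wise: max(0,3)=3, max(0,-2)=0, max(0,-1)=0, max(0,3)=3, max(0,-4)=0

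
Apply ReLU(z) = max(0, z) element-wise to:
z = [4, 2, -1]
h = [4, 2, 0]

ReLU applied element-wise: max(0,4)=4, max(0,2)=2, max(0,-1)=0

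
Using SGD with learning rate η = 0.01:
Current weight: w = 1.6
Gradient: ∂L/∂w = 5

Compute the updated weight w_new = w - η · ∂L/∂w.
w_new = 1.55

w_new = w - η·∂L/∂w = 1.6 - 0.01×(5) = 1.6 - (0.05) = 1.55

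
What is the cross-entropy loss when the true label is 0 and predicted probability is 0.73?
L = 1.309

L = -0·log(0.73) - 1·log(0.27) = -log(0.27) = 1.309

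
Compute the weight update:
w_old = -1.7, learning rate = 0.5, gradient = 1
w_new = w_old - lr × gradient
w_new = -2.2

w_new = w - η·∂L/∂w = -1.7 - 0.5×(1) = -1.7 - (0.5) = -2.2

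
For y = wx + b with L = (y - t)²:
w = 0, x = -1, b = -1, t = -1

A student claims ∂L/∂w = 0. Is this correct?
Correct

y = (0)(-1) + -1 = -1
∂L/∂y = 2(y - t) = 2(-1 - -1) = 0
∂y/∂w = x = -1
∂L/∂w = 0 × -1 = 0

Claimed value: 0
Correct: The correct gradient is 0.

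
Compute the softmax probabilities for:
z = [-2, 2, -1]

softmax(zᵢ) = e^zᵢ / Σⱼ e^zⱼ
p = [0.0171, 0.9362, 0.0466]

exp(z) = [0.1353, 7.389, 0.3679]
Sum = 7.892
p = [0.0171, 0.9362, 0.0466]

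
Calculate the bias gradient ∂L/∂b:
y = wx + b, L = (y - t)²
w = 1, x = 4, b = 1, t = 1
∂L/∂b = 8

y = wx + b = (1)(4) + 1 = 5
∂L/∂y = 2(y - t) = 2(5 - 1) = 8
∂y/∂b = 1
∂L/∂b = ∂L/∂y · ∂y/∂b = 8 × 1 = 8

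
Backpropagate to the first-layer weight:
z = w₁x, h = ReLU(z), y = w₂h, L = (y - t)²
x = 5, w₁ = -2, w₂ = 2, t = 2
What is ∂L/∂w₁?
∂L/∂w₁ = 0

Forward pass:
z = w₁x = -2×5 = -10
h = ReLU(-10) = 0
y = w₂h = 2×0 = 0

Backward pass:
∂L/∂y = 2(y - t) = 2(0 - 2) = -4
∂y/∂h = w₂ = 2
∂h/∂z = 0 (ReLU derivative)
∂z/∂w₁ = x = 5

∂L/∂w₁ = -4 × 2 × 0 × 5 = 0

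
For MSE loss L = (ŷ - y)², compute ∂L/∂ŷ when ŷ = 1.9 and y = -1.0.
∂L/∂ŷ = 5.8

∂L/∂ŷ = 2(ŷ - y) = 2(1.9 - -1.0) = 2(2.9) = 5.8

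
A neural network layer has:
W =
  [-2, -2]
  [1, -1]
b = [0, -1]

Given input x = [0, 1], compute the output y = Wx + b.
y = [-2, -2]

Wx = [-2×0 + -2×1, 1×0 + -1×1]
   = [-2, -1]
y = Wx + b = [-2 + 0, -1 + -1] = [-2, -2]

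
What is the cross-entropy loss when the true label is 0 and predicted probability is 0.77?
L = 1.47

L = -0·log(0.77) - 1·log(0.23) = -log(0.23) = 1.47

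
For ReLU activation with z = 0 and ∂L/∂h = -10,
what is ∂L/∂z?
∂L/∂z = 0

h = ReLU(0) = 0
At z = 0: ∂h/∂z = 0 (by convention)
∂L/∂z = ∂L/∂h · ∂h/∂z = -10 × 0 = 0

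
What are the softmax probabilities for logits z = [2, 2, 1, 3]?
p = [0.1966, 0.1966, 0.0723, 0.5344]

exp(z) = [7.389, 7.389, 2.718, 20.09]
Sum = 37.58
p = [0.1966, 0.1966, 0.0723, 0.5344]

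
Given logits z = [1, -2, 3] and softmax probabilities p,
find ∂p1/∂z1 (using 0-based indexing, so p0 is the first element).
∂p1/∂z1 = 0.005865

p = softmax(z) = [0.1185, 0.0059, 0.8756]
p1 = 0.0059

∂p1/∂z1 = p1(1 - p1) = 0.0059 × (1 - 0.0059) = 0.005865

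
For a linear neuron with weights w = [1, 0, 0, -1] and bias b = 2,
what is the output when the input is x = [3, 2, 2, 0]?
y = 5

y = (1)(3) + (0)(2) + (0)(2) + (-1)(0) + 2 = 5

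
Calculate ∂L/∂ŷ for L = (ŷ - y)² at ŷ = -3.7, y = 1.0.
∂L/∂ŷ = -9.4

∂L/∂ŷ = 2(ŷ - y) = 2(-3.7 - 1.0) = 2(-4.7) = -9.4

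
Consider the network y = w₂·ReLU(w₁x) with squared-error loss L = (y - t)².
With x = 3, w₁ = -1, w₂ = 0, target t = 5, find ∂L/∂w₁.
∂L/∂w₁ = 0

Forward pass:
z = w₁x = -1×3 = -3
h = ReLU(-3) = 0
y = w₂h = 0×0 = 0

Backward pass:
∂L/∂y = 2(y - t) = 2(0 - 5) = -10
∂y/∂h = w₂ = 0
∂h/∂z = 0 (ReLU derivative)
∂z/∂w₁ = x = 3

∂L/∂w₁ = -10 × 0 × 0 × 3 = 0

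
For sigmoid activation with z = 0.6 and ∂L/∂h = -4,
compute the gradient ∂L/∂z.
∂L/∂z = -0.9151

σ(0.6) = 0.6457
σ'(0.6) = σ(0.6)(1 - σ(0.6)) = 0.6457 × 0.3543 = 0.2288
∂L/∂z = ∂L/∂h · σ'(z) = -4 × 0.2288 = -0.9151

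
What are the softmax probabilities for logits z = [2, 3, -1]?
p = [0.2654, 0.7214, 0.0132]

exp(z) = [7.389, 20.09, 0.3679]
Sum = 27.84
p = [0.2654, 0.7214, 0.0132]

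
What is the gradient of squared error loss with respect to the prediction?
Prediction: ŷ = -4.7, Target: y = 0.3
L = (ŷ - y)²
∂L/∂ŷ = -10.0

∂L/∂ŷ = 2(ŷ - y) = 2(-4.7 - 0.3) = 2(-5.0) = -10.0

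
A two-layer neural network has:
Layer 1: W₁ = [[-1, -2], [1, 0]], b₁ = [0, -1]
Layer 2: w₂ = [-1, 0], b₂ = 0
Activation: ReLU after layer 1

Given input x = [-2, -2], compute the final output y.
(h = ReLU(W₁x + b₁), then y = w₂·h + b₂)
y = -6

Layer 1 pre-activation: z₁ = [6, -3]
After ReLU: h = [6, 0]
Layer 2 output: y = -1×6 + 0×0 + 0 = -6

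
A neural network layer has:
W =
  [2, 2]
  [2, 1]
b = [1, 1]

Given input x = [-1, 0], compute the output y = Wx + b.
y = [-1, -1]

Wx = [2×-1 + 2×0, 2×-1 + 1×0]
   = [-2, -2]
y = Wx + b = [-2 + 1, -2 + 1] = [-1, -1]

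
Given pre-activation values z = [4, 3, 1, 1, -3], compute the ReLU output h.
h = [4, 3, 1, 1, 0]

ReLU applied element-wise: max(0,4)=4, max(0,3)=3, max(0,1)=1, max(0,1)=1, max(0,-3)=0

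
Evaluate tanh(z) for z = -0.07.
-0.06989

tanh(-0.07) = (e^(-0.07) - e^(0.07))/(e^(-0.07) + e^(0.07)) = -0.06989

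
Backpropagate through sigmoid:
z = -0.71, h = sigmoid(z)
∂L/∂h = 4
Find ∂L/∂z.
∂L/∂z = 0.8839

σ(-0.71) = 0.3296
σ'(-0.71) = σ(-0.71)(1 - σ(-0.71)) = 0.3296 × 0.6704 = 0.221
∂L/∂z = ∂L/∂h · σ'(z) = 4 × 0.221 = 0.8839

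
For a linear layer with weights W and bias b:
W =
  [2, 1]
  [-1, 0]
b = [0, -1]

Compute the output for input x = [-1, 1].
y = [-1, 0]

Wx = [2×-1 + 1×1, -1×-1 + 0×1]
   = [-1, 1]
y = Wx + b = [-1 + 0, 1 + -1] = [-1, 0]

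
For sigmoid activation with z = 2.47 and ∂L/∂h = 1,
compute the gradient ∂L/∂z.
∂L/∂z = 0.07191

σ(2.47) = 0.922
σ'(2.47) = σ(2.47)(1 - σ(2.47)) = 0.922 × 0.07799 = 0.07191
∂L/∂z = ∂L/∂h · σ'(z) = 1 × 0.07191 = 0.07191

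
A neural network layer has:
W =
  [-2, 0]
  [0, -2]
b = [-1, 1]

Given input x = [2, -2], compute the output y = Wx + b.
y = [-5, 5]

Wx = [-2×2 + 0×-2, 0×2 + -2×-2]
   = [-4, 4]
y = Wx + b = [-4 + -1, 4 + 1] = [-5, 5]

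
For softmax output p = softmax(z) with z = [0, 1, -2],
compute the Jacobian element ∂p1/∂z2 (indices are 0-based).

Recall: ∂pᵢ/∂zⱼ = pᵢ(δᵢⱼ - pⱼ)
∂p1/∂z2 = -0.02477

p = softmax(z) = [0.2595, 0.7054, 0.03512]
p1 = 0.7054, p2 = 0.03512

∂p1/∂z2 = -p1 × p2 = -0.7054 × 0.03512 = -0.02477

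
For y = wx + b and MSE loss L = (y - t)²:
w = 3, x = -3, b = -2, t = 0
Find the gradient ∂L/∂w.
∂L/∂w = 66

y = wx + b = (3)(-3) + -2 = -11
∂L/∂y = 2(y - t) = 2(-11 - 0) = -22
∂y/∂w = x = -3
∂L/∂w = ∂L/∂y · ∂y/∂w = -22 × -3 = 66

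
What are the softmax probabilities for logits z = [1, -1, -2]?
p = [0.8438, 0.1142, 0.042]

exp(z) = [2.718, 0.3679, 0.1353]
Sum = 3.221
p = [0.8438, 0.1142, 0.042]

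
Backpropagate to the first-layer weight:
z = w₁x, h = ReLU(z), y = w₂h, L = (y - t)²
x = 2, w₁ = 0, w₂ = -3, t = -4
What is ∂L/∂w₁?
∂L/∂w₁ = 0

Forward pass:
z = w₁x = 0×2 = 0
h = ReLU(0) = 0
y = w₂h = -3×0 = 0

Backward pass:
∂L/∂y = 2(y - t) = 2(0 - -4) = 8
∂y/∂h = w₂ = -3
∂h/∂z = 0 (ReLU derivative)
∂z/∂w₁ = x = 2

∂L/∂w₁ = 8 × -3 × 0 × 2 = 0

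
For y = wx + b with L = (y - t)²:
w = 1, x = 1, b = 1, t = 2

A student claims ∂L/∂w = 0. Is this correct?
Correct

y = (1)(1) + 1 = 2
∂L/∂y = 2(y - t) = 2(2 - 2) = 0
∂y/∂w = x = 1
∂L/∂w = 0 × 1 = 0

Claimed value: 0
Correct: The correct gradient is 0.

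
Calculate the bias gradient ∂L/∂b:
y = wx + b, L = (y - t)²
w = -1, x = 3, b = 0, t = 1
∂L/∂b = -8

y = wx + b = (-1)(3) + 0 = -3
∂L/∂y = 2(y - t) = 2(-3 - 1) = -8
∂y/∂b = 1
∂L/∂b = ∂L/∂y · ∂y/∂b = -8 × 1 = -8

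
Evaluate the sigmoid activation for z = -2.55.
0.07243

sigmoid(-2.55) = 1/(1 + e^(2.55)) = 1/(1 + 12.81) = 0.07243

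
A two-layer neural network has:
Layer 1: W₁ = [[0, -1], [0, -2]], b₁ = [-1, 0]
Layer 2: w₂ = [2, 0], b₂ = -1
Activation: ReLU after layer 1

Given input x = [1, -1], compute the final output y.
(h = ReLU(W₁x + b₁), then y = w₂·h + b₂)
y = -1

Layer 1 pre-activation: z₁ = [0, 2]
After ReLU: h = [0, 2]
Layer 2 output: y = 2×0 + 0×2 + -1 = -1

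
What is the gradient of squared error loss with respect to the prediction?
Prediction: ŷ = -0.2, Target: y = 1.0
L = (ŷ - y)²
∂L/∂ŷ = -2.4

∂L/∂ŷ = 2(ŷ - y) = 2(-0.2 - 1.0) = 2(-1.2) = -2.4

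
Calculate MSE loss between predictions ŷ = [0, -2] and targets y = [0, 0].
MSE = 2

MSE = (1/2)((0-0)² + (-2-0)²) = (1/2)(0 + 4) = 2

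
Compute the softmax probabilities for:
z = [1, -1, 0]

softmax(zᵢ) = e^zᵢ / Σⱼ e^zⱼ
p = [0.6652, 0.09, 0.2447]

exp(z) = [2.718, 0.3679, 1]
Sum = 4.086
p = [0.6652, 0.09, 0.2447]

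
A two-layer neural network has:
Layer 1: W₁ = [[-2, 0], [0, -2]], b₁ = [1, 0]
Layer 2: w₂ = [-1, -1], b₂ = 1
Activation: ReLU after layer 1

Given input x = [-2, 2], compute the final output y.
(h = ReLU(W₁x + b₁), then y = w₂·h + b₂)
y = -4

Layer 1 pre-activation: z₁ = [5, -4]
After ReLU: h = [5, 0]
Layer 2 output: y = -1×5 + -1×0 + 1 = -4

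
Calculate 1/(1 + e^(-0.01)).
0.5025

sigmoid(0.01) = 1/(1 + e^(-0.01)) = 1/(1 + 0.99) = 0.5025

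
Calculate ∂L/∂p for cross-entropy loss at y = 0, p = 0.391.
∂L/∂p = 1.642

∂L/∂p = -y/p + (1-y)/(1-p) = 0 + 1/0.609 = 1.642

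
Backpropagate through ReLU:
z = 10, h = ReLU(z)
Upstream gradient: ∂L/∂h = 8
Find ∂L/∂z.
∂L/∂z = 8

h = ReLU(10) = 10
Since z > 0: ∂h/∂z = 1
∂L/∂z = ∂L/∂h · ∂h/∂z = 8 × 1 = 8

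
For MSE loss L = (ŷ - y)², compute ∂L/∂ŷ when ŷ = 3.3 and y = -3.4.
∂L/∂ŷ = 13.4

∂L/∂ŷ = 2(ŷ - y) = 2(3.3 - -3.4) = 2(6.7) = 13.4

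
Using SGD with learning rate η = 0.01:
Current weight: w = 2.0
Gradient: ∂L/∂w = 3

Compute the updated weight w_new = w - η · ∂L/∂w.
w_new = 1.97

w_new = w - η·∂L/∂w = 2.0 - 0.01×(3) = 2.0 - (0.03) = 1.97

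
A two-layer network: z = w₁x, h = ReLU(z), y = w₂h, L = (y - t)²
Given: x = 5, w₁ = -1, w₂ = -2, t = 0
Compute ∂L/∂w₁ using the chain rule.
∂L/∂w₁ = 0

Forward pass:
z = w₁x = -1×5 = -5
h = ReLU(-5) = 0
y = w₂h = -2×0 = 0

Backward pass:
∂L/∂y = 2(y - t) = 2(0 - 0) = 0
∂y/∂h = w₂ = -2
∂h/∂z = 0 (ReLU derivative)
∂z/∂w₁ = x = 5

∂L/∂w₁ = 0 × -2 × 0 × 5 = 0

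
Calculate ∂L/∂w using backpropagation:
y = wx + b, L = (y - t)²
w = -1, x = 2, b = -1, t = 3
∂L/∂w = -24

y = wx + b = (-1)(2) + -1 = -3
∂L/∂y = 2(y - t) = 2(-3 - 3) = -12
∂y/∂w = x = 2
∂L/∂w = ∂L/∂y · ∂y/∂w = -12 × 2 = -24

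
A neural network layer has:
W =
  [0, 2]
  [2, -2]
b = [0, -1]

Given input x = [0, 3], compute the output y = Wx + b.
y = [6, -7]

Wx = [0×0 + 2×3, 2×0 + -2×3]
   = [6, -6]
y = Wx + b = [6 + 0, -6 + -1] = [6, -7]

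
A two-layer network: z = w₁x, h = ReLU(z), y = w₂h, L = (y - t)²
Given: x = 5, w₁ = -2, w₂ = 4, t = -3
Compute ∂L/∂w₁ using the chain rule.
∂L/∂w₁ = 0

Forward pass:
z = w₁x = -2×5 = -10
h = ReLU(-10) = 0
y = w₂h = 4×0 = 0

Backward pass:
∂L/∂y = 2(y - t) = 2(0 - -3) = 6
∂y/∂h = w₂ = 4
∂h/∂z = 0 (ReLU derivative)
∂z/∂w₁ = x = 5

∂L/∂w₁ = 6 × 4 × 0 × 5 = 0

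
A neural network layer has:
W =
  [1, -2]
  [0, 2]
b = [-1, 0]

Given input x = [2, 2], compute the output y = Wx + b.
y = [-3, 4]

Wx = [1×2 + -2×2, 0×2 + 2×2]
   = [-2, 4]
y = Wx + b = [-2 + -1, 4 + 0] = [-3, 4]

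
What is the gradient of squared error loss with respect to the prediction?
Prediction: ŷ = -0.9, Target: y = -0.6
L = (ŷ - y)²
∂L/∂ŷ = -0.6

∂L/∂ŷ = 2(ŷ - y) = 2(-0.9 - -0.6) = 2(-0.3) = -0.6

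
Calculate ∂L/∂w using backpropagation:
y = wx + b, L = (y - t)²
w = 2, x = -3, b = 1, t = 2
∂L/∂w = 42

y = wx + b = (2)(-3) + 1 = -5
∂L/∂y = 2(y - t) = 2(-5 - 2) = -14
∂y/∂w = x = -3
∂L/∂w = ∂L/∂y · ∂y/∂w = -14 × -3 = 42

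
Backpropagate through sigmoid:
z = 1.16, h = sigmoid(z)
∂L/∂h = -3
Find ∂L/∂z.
∂L/∂z = -0.5451

σ(1.16) = 0.7613
σ'(1.16) = σ(1.16)(1 - σ(1.16)) = 0.7613 × 0.2387 = 0.1817
∂L/∂z = ∂L/∂h · σ'(z) = -3 × 0.1817 = -0.5451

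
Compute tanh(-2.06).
-0.968

tanh(-2.06) = (e^(-2.06) - e^(2.06))/(e^(-2.06) + e^(2.06)) = -0.968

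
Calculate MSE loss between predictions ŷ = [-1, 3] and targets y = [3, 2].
MSE = 8.5

MSE = (1/2)((-1-3)² + (3-2)²) = (1/2)(16 + 1) = 8.5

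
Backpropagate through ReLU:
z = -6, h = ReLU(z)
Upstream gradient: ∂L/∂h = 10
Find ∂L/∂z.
∂L/∂z = 0

h = ReLU(-6) = 0
Since z < 0: ∂h/∂z = 0
∂L/∂z = ∂L/∂h · ∂h/∂z = 10 × 0 = 0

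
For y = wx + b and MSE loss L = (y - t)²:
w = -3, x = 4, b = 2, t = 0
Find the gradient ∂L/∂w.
∂L/∂w = -80

y = wx + b = (-3)(4) + 2 = -10
∂L/∂y = 2(y - t) = 2(-10 - 0) = -20
∂y/∂w = x = 4
∂L/∂w = ∂L/∂y · ∂y/∂w = -20 × 4 = -80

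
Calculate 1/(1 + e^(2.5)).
0.07586

sigmoid(-2.5) = 1/(1 + e^(2.5)) = 1/(1 + 12.18) = 0.07586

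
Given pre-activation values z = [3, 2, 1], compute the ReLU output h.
h = [3, 2, 1]

ReLU applied element-wise: max(0,3)=3, max(0,2)=2, max(0,1)=1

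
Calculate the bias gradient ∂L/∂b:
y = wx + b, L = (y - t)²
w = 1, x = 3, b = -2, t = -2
∂L/∂b = 6

y = wx + b = (1)(3) + -2 = 1
∂L/∂y = 2(y - t) = 2(1 - -2) = 6
∂y/∂b = 1
∂L/∂b = ∂L/∂y · ∂y/∂b = 6 × 1 = 6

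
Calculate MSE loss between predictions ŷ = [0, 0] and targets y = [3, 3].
MSE = 9

MSE = (1/2)((0-3)² + (0-3)²) = (1/2)(9 + 9) = 9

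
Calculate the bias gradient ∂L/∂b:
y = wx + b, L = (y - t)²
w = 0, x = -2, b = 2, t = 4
∂L/∂b = -4

y = wx + b = (0)(-2) + 2 = 2
∂L/∂y = 2(y - t) = 2(2 - 4) = -4
∂y/∂b = 1
∂L/∂b = ∂L/∂y · ∂y/∂b = -4 × 1 = -4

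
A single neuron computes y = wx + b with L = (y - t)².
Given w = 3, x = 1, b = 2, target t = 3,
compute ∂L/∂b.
∂L/∂b = 4

y = wx + b = (3)(1) + 2 = 5
∂L/∂y = 2(y - t) = 2(5 - 3) = 4
∂y/∂b = 1
∂L/∂b = ∂L/∂y · ∂y/∂b = 4 × 1 = 4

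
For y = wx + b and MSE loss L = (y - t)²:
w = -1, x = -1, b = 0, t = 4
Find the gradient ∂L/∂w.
∂L/∂w = 6

y = wx + b = (-1)(-1) + 0 = 1
∂L/∂y = 2(y - t) = 2(1 - 4) = -6
∂y/∂w = x = -1
∂L/∂w = ∂L/∂y · ∂y/∂w = -6 × -1 = 6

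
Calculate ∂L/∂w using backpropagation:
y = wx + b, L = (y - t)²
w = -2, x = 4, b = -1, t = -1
∂L/∂w = -64

y = wx + b = (-2)(4) + -1 = -9
∂L/∂y = 2(y - t) = 2(-9 - -1) = -16
∂y/∂w = x = 4
∂L/∂w = ∂L/∂y · ∂y/∂w = -16 × 4 = -64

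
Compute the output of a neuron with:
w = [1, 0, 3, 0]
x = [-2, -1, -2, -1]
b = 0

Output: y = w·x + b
y = -8

y = (1)(-2) + (0)(-1) + (3)(-2) + (0)(-1) + 0 = -8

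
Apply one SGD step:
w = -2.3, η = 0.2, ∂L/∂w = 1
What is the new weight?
w_new = -2.5

w_new = w - η·∂L/∂w = -2.3 - 0.2×(1) = -2.3 - (0.2) = -2.5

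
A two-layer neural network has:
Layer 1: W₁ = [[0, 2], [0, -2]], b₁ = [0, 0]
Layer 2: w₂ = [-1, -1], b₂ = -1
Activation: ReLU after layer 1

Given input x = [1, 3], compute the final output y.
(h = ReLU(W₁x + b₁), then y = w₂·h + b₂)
y = -7

Layer 1 pre-activation: z₁ = [6, -6]
After ReLU: h = [6, 0]
Layer 2 output: y = -1×6 + -1×0 + -1 = -7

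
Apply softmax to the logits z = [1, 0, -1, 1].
p = [0.3995, 0.147, 0.0541, 0.3995]

exp(z) = [2.718, 1, 0.3679, 2.718]
Sum = 6.804
p = [0.3995, 0.147, 0.0541, 0.3995]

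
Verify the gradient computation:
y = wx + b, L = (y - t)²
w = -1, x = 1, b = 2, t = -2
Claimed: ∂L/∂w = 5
Incorrect

y = (-1)(1) + 2 = 1
∂L/∂y = 2(y - t) = 2(1 - -2) = 6
∂y/∂w = x = 1
∂L/∂w = 6 × 1 = 6

Claimed value: 5
Incorrect: The correct gradient is 6.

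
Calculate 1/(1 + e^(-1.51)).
0.8191

sigmoid(1.51) = 1/(1 + e^(-1.51)) = 1/(1 + 0.2209) = 0.8191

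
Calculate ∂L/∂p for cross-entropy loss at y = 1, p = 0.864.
∂L/∂p = -1.157

∂L/∂p = -y/p + (1-y)/(1-p) = -1/0.864 + 0 = -1.157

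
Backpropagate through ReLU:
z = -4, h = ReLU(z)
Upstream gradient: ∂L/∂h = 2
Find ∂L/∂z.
∂L/∂z = 0

h = ReLU(-4) = 0
Since z < 0: ∂h/∂z = 0
∂L/∂z = ∂L/∂h · ∂h/∂z = 2 × 0 = 0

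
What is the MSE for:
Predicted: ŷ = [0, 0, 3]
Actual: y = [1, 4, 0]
MSE = 8.667

MSE = (1/3)((0-1)² + (0-4)² + (3-0)²) = (1/3)(1 + 16 + 9) = 8.667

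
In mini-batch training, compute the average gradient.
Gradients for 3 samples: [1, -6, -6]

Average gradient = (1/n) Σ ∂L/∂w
Average gradient = -3.667

Average = (1/3)(1 + -6 + -6) = -11/3 = -3.667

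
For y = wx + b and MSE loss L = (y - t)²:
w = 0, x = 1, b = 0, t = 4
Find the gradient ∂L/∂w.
∂L/∂w = -8

y = wx + b = (0)(1) + 0 = 0
∂L/∂y = 2(y - t) = 2(0 - 4) = -8
∂y/∂w = x = 1
∂L/∂w = ∂L/∂y · ∂y/∂w = -8 × 1 = -8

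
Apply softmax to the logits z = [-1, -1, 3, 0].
p = [0.0169, 0.0169, 0.9205, 0.0458]

exp(z) = [0.3679, 0.3679, 20.09, 1]
Sum = 21.82
p = [0.0169, 0.0169, 0.9205, 0.0458]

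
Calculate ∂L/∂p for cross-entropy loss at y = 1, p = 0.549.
∂L/∂p = -1.821

∂L/∂p = -y/p + (1-y)/(1-p) = -1/0.549 + 0 = -1.821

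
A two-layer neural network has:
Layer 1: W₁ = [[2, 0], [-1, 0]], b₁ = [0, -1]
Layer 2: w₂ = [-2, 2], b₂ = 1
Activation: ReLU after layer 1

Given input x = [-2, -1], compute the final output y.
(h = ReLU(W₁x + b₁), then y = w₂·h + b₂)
y = 3

Layer 1 pre-activation: z₁ = [-4, 1]
After ReLU: h = [0, 1]
Layer 2 output: y = -2×0 + 2×1 + 1 = 3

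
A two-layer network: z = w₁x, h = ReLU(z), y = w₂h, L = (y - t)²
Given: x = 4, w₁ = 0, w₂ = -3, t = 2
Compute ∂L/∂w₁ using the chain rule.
∂L/∂w₁ = 0

Forward pass:
z = w₁x = 0×4 = 0
h = ReLU(0) = 0
y = w₂h = -3×0 = 0

Backward pass:
∂L/∂y = 2(y - t) = 2(0 - 2) = -4
∂y/∂h = w₂ = -3
∂h/∂z = 0 (ReLU derivative)
∂z/∂w₁ = x = 4

∂L/∂w₁ = -4 × -3 × 0 × 4 = 0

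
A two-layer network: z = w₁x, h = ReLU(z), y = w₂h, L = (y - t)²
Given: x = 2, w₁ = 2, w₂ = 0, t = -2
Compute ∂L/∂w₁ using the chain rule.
∂L/∂w₁ = 0

Forward pass:
z = w₁x = 2×2 = 4
h = ReLU(4) = 4
y = w₂h = 0×4 = 0

Backward pass:
∂L/∂y = 2(y - t) = 2(0 - -2) = 4
∂y/∂h = w₂ = 0
∂h/∂z = 1 (ReLU derivative)
∂z/∂w₁ = x = 2

∂L/∂w₁ = 4 × 0 × 1 × 2 = 0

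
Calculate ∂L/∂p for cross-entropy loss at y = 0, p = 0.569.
∂L/∂p = 2.32

∂L/∂p = -y/p + (1-y)/(1-p) = 0 + 1/0.431 = 2.32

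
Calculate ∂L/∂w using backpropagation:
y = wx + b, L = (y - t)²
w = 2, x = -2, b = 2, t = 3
∂L/∂w = 20

y = wx + b = (2)(-2) + 2 = -2
∂L/∂y = 2(y - t) = 2(-2 - 3) = -10
∂y/∂w = x = -2
∂L/∂w = ∂L/∂y · ∂y/∂w = -10 × -2 = 20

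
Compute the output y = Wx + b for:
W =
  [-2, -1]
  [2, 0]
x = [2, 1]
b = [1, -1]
y = [-4, 3]

Wx = [-2×2 + -1×1, 2×2 + 0×1]
   = [-5, 4]
y = Wx + b = [-5 + 1, 4 + -1] = [-4, 3]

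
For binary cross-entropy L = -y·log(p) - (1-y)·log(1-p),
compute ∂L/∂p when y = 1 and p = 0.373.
∂L/∂p = -2.681

∂L/∂p = -y/p + (1-y)/(1-p) = -1/0.373 + 0 = -2.681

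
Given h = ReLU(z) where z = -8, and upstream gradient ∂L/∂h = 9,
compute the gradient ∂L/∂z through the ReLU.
∂L/∂z = 0

h = ReLU(-8) = 0
Since z < 0: ∂h/∂z = 0
∂L/∂z = ∂L/∂h · ∂h/∂z = 9 × 0 = 0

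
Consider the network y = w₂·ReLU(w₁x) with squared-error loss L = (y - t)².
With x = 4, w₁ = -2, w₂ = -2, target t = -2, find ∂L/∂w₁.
∂L/∂w₁ = 0

Forward pass:
z = w₁x = -2×4 = -8
h = ReLU(-8) = 0
y = w₂h = -2×0 = 0

Backward pass:
∂L/∂y = 2(y - t) = 2(0 - -2) = 4
∂y/∂h = w₂ = -2
∂h/∂z = 0 (ReLU derivative)
∂z/∂w₁ = x = 4

∂L/∂w₁ = 4 × -2 × 0 × 4 = 0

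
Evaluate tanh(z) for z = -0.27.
-0.2636

tanh(-0.27) = (e^(-0.27) - e^(0.27))/(e^(-0.27) + e^(0.27)) = -0.2636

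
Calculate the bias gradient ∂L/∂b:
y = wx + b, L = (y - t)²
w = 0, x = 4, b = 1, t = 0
∂L/∂b = 2

y = wx + b = (0)(4) + 1 = 1
∂L/∂y = 2(y - t) = 2(1 - 0) = 2
∂y/∂b = 1
∂L/∂b = ∂L/∂y · ∂y/∂b = 2 × 1 = 2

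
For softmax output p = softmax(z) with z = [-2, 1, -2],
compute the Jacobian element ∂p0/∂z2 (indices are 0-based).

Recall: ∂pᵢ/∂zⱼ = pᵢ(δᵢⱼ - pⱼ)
∂p0/∂z2 = -0.00205

p = softmax(z) = [0.04528, 0.9094, 0.04528]
p0 = 0.04528, p2 = 0.04528

∂p0/∂z2 = -p0 × p2 = -0.04528 × 0.04528 = -0.00205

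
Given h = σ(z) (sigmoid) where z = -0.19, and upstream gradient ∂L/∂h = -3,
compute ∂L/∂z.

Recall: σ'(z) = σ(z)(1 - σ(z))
∂L/∂z = -0.7433

σ(-0.19) = 0.4526
σ'(-0.19) = σ(-0.19)(1 - σ(-0.19)) = 0.4526 × 0.5474 = 0.2478
∂L/∂z = ∂L/∂h · σ'(z) = -3 × 0.2478 = -0.7433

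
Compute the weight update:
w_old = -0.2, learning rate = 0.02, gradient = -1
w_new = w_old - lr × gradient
w_new = -0.18

w_new = w - η·∂L/∂w = -0.2 - 0.02×(-1) = -0.2 - (-0.02) = -0.18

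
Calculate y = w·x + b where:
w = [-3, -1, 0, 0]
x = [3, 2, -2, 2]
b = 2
y = -9

y = (-3)(3) + (-1)(2) + (0)(-2) + (0)(2) + 2 = -9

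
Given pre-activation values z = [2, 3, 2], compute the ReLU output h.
h = [2, 3, 2]

ReLU applied element-wise: max(0,2)=2, max(0,3)=3, max(0,2)=2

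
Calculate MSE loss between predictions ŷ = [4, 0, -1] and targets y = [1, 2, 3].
MSE = 9.667

MSE = (1/3)((4-1)² + (0-2)² + (-1-3)²) = (1/3)(9 + 4 + 16) = 9.667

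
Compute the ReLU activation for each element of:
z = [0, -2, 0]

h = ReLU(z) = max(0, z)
h = [0, 0, 0]

ReLU applied element-wise: max(0,0)=0, max(0,-2)=0, max(0,0)=0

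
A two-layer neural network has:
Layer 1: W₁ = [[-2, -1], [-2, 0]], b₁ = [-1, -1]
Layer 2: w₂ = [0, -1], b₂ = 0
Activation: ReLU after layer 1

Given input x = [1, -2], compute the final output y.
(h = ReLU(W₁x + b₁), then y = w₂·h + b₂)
y = 0

Layer 1 pre-activation: z₁ = [-1, -3]
After ReLU: h = [0, 0]
Layer 2 output: y = 0×0 + -1×0 + 0 = 0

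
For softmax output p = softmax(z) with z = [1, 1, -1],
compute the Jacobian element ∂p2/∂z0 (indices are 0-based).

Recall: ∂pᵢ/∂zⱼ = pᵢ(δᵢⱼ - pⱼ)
∂p2/∂z0 = -0.02968

p = softmax(z) = [0.4683, 0.4683, 0.06338]
p2 = 0.06338, p0 = 0.4683

∂p2/∂z0 = -p2 × p0 = -0.06338 × 0.4683 = -0.02968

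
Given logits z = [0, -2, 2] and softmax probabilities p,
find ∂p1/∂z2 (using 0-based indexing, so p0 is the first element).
∂p1/∂z2 = -0.01376

p = softmax(z) = [0.1173, 0.01588, 0.8668]
p1 = 0.01588, p2 = 0.8668

∂p1/∂z2 = -p1 × p2 = -0.01588 × 0.8668 = -0.01376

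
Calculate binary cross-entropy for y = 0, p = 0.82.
L = 1.715

L = -0·log(0.82) - 1·log(0.18) = -log(0.18) = 1.715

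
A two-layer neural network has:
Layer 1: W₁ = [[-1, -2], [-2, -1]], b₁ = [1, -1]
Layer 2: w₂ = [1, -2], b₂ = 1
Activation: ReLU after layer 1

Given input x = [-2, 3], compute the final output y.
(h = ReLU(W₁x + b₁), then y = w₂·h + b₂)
y = 1

Layer 1 pre-activation: z₁ = [-3, 0]
After ReLU: h = [0, 0]
Layer 2 output: y = 1×0 + -2×0 + 1 = 1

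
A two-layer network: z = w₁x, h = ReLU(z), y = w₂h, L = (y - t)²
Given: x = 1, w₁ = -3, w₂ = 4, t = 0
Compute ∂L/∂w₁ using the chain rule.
∂L/∂w₁ = 0

Forward pass:
z = w₁x = -3×1 = -3
h = ReLU(-3) = 0
y = w₂h = 4×0 = 0

Backward pass:
∂L/∂y = 2(y - t) = 2(0 - 0) = 0
∂y/∂h = w₂ = 4
∂h/∂z = 0 (ReLU derivative)
∂z/∂w₁ = x = 1

∂L/∂w₁ = 0 × 4 × 0 × 1 = 0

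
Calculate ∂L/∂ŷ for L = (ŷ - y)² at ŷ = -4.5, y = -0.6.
∂L/∂ŷ = -7.8

∂L/∂ŷ = 2(ŷ - y) = 2(-4.5 - -0.6) = 2(-3.9) = -7.8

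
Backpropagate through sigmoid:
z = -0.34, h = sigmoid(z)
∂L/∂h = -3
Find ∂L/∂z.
∂L/∂z = -0.7287

σ(-0.34) = 0.4158
σ'(-0.34) = σ(-0.34)(1 - σ(-0.34)) = 0.4158 × 0.5842 = 0.2429
∂L/∂z = ∂L/∂h · σ'(z) = -3 × 0.2429 = -0.7287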